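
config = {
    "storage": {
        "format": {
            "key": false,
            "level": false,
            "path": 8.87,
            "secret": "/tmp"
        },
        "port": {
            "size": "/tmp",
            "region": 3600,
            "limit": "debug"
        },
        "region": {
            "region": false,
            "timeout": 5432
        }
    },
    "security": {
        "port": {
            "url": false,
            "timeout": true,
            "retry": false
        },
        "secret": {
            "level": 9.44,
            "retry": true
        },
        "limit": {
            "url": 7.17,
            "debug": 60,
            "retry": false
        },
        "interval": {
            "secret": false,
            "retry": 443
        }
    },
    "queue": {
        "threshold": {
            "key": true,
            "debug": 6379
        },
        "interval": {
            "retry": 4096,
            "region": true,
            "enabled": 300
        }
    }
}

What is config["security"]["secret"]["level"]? 9.44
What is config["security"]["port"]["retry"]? False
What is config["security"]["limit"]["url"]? 7.17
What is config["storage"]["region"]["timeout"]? 5432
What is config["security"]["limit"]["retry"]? False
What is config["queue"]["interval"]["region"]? True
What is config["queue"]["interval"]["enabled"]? 300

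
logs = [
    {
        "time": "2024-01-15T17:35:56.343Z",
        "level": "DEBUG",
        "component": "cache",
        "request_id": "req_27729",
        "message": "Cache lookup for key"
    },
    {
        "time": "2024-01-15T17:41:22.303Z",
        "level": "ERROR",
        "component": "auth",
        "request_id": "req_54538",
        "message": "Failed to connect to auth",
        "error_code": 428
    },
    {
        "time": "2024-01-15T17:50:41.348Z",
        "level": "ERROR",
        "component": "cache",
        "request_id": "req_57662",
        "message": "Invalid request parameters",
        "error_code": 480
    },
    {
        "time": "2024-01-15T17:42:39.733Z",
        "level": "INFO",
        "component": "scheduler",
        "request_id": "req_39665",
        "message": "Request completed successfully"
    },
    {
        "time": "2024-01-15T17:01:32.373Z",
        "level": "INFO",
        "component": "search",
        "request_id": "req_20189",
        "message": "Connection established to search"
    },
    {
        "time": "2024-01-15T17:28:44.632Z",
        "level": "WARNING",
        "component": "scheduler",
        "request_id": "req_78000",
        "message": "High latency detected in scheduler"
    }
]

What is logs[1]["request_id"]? "req_54538"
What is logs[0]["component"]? "cache"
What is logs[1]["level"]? "ERROR"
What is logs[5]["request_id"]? "req_78000"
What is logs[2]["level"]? "ERROR"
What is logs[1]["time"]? "2024-01-15T17:41:22.303Z"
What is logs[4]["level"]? "INFO"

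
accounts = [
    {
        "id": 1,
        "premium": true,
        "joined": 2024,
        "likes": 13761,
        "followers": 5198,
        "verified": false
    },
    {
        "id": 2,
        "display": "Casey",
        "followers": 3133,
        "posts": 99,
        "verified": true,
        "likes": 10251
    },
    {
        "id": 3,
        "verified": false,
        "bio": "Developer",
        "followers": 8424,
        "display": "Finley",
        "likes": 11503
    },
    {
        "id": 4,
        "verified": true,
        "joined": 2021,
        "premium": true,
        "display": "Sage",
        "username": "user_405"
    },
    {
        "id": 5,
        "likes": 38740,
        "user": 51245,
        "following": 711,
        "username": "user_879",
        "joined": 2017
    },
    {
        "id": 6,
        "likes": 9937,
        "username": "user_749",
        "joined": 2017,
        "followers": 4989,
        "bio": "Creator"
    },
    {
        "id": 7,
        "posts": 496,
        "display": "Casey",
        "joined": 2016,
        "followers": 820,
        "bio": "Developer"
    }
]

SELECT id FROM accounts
[1, 2, 3, 4, 5, 6, 7]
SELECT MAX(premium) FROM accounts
True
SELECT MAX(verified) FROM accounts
True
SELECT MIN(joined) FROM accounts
2016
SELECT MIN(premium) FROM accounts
True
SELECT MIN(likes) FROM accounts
9937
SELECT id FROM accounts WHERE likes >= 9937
[1, 2, 3, 5, 6]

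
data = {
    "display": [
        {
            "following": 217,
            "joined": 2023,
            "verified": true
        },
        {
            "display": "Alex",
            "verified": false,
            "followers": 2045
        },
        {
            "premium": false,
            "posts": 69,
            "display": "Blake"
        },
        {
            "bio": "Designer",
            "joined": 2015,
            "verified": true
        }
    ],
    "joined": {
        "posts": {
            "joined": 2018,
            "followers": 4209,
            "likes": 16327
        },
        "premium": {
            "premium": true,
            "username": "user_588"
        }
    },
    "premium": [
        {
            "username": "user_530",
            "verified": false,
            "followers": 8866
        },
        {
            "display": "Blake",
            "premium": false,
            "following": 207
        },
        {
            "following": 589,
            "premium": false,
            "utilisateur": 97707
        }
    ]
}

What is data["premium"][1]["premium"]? False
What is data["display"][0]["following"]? 217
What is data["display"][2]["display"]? "Blake"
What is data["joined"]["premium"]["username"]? "user_588"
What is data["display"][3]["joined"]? 2015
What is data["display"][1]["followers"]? 2045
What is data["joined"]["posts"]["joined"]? 2018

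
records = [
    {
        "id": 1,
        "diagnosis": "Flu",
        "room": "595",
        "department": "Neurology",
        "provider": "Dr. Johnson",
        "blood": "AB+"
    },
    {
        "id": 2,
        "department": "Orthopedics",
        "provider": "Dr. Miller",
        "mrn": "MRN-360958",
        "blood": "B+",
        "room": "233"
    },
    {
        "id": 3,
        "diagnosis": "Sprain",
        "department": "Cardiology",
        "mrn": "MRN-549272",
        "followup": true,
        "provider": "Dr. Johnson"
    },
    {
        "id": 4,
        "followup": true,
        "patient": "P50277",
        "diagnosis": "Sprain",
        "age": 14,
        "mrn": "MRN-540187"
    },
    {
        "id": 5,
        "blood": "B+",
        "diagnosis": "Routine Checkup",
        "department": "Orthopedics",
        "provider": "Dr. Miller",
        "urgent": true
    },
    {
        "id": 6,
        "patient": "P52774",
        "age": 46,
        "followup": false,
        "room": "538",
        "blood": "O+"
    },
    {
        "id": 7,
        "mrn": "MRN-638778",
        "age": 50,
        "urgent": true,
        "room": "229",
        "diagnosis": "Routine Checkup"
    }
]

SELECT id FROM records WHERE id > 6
[7]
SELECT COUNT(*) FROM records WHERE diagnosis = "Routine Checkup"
2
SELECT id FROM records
[1, 2, 3, 4, 5, 6, 7]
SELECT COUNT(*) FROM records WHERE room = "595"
1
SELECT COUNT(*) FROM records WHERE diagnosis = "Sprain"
2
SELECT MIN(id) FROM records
1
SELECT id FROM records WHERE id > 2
[3, 4, 5, 6, 7]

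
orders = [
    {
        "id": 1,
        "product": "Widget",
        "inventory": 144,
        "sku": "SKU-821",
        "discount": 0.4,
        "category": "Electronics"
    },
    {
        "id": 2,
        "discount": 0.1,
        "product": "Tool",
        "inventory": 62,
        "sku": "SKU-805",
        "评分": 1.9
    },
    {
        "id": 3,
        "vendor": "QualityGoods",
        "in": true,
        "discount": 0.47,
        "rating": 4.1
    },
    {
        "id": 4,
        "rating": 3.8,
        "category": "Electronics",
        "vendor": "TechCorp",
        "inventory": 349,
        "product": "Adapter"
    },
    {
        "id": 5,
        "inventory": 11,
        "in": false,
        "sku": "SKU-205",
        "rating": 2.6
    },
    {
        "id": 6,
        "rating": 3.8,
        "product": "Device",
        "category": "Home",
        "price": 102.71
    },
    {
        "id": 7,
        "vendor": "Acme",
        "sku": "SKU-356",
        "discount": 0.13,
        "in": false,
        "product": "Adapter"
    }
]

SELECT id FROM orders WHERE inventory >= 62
[1, 2, 4]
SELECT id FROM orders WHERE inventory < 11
[]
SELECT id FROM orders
[1, 2, 3, 4, 5, 6, 7]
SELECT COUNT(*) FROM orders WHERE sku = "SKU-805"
1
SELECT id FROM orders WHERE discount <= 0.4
[1, 2, 7]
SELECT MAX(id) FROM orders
7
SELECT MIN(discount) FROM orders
0.1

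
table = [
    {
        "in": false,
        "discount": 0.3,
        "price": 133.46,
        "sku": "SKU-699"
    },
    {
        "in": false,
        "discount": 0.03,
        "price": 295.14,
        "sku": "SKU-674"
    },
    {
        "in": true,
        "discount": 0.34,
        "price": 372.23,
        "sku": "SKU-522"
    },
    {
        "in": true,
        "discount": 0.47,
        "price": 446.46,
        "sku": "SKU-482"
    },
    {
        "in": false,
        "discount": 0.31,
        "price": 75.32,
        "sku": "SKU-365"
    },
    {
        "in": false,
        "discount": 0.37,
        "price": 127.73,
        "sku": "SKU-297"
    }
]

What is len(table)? 6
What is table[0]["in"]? False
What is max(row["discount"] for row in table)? 0.47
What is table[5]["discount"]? 0.37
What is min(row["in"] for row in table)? False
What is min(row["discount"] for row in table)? 0.03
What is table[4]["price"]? 75.32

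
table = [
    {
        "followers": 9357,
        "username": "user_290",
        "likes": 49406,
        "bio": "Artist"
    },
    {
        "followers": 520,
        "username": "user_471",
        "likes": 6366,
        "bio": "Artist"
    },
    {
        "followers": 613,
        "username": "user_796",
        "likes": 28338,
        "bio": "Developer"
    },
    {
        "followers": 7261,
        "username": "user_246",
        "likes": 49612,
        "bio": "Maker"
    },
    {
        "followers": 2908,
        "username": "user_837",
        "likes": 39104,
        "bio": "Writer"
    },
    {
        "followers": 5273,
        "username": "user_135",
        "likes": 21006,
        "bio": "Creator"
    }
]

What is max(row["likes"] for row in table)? 49612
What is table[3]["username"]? "user_246"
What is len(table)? 6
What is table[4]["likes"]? 39104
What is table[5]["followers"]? 5273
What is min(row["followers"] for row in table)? 520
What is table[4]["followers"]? 2908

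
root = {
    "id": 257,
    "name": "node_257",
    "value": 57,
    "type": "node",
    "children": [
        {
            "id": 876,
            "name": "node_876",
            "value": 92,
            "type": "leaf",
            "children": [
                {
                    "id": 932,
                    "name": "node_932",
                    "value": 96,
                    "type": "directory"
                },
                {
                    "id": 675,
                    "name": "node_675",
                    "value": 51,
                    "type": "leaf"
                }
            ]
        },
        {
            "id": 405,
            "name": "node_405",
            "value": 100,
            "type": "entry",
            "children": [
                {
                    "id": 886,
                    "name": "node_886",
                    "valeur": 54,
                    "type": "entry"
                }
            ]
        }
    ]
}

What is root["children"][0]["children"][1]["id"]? 675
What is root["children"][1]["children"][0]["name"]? "node_886"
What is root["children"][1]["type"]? "entry"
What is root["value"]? 57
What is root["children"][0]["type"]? "leaf"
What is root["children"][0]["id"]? 876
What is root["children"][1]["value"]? 100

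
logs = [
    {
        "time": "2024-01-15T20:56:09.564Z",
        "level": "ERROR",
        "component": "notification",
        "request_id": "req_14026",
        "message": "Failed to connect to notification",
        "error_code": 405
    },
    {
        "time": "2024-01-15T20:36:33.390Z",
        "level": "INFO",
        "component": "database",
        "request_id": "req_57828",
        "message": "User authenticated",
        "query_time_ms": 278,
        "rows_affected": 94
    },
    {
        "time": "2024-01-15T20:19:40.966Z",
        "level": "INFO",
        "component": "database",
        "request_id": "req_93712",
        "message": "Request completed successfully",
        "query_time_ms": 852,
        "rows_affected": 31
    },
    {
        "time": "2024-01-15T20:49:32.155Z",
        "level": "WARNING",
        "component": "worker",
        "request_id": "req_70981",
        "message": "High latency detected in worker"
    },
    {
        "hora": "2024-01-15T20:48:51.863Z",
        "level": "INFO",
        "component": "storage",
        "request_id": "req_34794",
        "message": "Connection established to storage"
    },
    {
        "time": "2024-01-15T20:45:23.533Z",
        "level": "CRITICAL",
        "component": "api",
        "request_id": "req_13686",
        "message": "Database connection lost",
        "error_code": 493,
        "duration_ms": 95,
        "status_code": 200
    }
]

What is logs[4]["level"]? "INFO"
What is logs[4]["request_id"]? "req_34794"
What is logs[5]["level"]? "CRITICAL"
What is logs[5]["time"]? "2024-01-15T20:45:23.533Z"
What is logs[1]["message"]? "User authenticated"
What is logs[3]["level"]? "WARNING"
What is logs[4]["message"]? "Connection established to storage"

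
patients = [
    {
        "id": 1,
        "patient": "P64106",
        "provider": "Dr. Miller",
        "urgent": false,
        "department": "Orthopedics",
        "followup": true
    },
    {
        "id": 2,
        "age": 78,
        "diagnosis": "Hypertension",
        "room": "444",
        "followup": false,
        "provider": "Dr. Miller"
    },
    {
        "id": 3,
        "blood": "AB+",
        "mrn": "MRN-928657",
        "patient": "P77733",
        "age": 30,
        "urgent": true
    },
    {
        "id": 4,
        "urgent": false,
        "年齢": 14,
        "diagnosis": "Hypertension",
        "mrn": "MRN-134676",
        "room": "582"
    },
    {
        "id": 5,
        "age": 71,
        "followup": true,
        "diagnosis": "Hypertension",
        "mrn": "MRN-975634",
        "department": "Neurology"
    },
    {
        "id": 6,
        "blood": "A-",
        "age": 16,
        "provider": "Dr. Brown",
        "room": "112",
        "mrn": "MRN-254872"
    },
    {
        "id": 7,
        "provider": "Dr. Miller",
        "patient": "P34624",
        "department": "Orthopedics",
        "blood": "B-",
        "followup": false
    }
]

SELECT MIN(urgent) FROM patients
False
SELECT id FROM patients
[1, 2, 3, 4, 5, 6, 7]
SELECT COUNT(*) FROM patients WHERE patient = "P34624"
1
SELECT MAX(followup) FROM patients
True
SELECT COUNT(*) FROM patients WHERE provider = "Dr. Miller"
3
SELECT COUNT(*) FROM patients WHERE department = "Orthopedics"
2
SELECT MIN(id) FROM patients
1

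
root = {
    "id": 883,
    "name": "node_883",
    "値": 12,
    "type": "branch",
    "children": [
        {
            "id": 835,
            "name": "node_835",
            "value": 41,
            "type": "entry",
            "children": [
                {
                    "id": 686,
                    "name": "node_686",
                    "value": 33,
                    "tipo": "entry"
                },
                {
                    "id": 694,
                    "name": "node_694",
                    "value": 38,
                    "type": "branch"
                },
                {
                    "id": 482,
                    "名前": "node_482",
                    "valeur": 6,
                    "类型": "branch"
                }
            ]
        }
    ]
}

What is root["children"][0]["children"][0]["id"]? 686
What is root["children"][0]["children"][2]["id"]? 482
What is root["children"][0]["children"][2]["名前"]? "node_482"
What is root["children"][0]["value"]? 41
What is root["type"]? "branch"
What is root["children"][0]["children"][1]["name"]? "node_694"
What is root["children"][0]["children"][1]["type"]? "branch"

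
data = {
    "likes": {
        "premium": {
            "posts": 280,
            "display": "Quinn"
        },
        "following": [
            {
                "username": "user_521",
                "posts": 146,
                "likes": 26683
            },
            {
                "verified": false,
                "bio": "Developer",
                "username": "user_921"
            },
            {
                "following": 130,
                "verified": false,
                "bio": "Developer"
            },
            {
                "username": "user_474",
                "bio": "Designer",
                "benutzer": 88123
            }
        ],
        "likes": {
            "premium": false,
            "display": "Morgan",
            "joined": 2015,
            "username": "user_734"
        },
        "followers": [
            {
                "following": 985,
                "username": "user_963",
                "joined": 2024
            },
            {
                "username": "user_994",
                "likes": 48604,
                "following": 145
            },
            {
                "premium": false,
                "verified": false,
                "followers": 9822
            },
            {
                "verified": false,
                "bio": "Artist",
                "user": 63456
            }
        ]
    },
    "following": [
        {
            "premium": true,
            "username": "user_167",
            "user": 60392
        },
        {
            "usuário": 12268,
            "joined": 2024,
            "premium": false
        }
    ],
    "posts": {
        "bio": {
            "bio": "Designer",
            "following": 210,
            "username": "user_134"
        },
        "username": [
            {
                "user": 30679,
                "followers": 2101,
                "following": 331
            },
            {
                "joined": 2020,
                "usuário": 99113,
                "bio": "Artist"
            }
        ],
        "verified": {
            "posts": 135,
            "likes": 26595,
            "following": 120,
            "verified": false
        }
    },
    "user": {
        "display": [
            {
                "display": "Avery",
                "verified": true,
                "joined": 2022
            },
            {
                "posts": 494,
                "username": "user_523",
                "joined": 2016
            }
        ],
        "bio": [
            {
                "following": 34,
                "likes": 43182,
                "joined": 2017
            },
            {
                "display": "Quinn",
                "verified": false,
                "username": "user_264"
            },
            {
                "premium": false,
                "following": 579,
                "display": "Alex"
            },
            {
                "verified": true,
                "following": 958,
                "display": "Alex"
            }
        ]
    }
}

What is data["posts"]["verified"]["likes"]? 26595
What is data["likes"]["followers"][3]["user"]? 63456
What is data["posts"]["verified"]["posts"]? 135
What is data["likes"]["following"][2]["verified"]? False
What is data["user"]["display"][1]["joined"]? 2016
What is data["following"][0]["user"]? 60392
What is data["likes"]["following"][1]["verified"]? False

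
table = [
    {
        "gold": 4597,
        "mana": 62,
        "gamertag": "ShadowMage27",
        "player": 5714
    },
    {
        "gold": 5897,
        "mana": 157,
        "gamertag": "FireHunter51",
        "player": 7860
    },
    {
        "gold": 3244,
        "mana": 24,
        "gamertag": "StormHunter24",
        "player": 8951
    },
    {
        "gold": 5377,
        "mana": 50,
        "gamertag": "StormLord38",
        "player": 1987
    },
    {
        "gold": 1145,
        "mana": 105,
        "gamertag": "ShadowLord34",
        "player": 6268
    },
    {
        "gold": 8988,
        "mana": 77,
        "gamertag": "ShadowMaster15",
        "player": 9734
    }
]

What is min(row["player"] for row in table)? 1987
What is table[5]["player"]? 9734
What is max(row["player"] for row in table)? 9734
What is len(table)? 6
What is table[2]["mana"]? 24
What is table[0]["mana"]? 62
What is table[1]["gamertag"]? "FireHunter51"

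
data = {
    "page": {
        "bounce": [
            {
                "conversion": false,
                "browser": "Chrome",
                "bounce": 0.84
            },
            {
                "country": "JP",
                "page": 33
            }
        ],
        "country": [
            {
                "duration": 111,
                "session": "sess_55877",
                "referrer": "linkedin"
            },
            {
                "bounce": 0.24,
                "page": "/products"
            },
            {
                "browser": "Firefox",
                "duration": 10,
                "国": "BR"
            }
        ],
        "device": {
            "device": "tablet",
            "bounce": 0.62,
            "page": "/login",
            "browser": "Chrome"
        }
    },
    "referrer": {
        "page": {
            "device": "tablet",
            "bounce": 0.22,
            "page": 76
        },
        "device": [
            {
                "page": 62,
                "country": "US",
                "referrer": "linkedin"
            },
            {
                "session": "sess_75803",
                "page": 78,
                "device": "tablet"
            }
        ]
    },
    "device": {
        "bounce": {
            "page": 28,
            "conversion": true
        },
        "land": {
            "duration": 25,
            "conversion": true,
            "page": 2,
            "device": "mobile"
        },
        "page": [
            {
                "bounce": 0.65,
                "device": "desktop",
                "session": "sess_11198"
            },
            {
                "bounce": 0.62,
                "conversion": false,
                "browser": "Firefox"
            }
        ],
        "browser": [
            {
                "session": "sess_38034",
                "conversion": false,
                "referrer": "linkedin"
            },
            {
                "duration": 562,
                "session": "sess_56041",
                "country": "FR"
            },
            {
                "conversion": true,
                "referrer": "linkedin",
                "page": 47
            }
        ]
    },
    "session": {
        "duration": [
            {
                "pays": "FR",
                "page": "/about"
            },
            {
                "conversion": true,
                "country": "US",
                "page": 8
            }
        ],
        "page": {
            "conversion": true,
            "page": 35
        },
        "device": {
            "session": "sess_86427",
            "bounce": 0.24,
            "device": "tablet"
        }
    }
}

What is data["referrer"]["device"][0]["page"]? 62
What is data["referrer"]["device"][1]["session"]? "sess_75803"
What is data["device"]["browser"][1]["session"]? "sess_56041"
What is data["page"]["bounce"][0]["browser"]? "Chrome"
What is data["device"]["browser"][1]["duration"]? 562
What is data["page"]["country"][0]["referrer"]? "linkedin"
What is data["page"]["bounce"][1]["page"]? 33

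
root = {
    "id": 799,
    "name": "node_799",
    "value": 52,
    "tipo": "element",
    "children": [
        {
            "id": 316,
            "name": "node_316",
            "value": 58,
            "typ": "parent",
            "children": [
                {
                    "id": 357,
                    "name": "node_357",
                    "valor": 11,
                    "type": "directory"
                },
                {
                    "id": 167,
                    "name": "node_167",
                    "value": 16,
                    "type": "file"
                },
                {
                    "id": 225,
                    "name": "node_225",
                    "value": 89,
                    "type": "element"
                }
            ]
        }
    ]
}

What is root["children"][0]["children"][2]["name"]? "node_225"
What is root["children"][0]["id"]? 316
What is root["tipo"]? "element"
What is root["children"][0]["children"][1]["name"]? "node_167"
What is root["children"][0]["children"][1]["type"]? "file"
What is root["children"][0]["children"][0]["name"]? "node_357"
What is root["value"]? 52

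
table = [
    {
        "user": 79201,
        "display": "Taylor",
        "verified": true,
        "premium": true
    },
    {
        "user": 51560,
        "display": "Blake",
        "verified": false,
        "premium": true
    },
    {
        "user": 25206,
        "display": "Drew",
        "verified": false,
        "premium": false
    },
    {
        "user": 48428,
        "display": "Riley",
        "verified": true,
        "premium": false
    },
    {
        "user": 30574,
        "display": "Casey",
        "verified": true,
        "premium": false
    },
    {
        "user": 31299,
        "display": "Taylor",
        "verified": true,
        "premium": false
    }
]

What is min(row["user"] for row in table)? 25206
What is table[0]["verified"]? True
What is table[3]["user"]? 48428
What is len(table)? 6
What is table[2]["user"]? 25206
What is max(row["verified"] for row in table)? True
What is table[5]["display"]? "Taylor"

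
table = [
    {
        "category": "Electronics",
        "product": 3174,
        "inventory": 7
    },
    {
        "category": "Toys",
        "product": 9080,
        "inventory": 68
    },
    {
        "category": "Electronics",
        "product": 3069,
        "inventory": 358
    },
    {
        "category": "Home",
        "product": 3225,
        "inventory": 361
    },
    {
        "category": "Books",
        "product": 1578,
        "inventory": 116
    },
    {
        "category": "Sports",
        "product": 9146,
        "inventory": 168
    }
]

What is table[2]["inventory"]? 358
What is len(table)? 6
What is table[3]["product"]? 3225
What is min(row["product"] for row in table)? 1578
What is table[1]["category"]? "Toys"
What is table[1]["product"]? 9080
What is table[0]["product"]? 3174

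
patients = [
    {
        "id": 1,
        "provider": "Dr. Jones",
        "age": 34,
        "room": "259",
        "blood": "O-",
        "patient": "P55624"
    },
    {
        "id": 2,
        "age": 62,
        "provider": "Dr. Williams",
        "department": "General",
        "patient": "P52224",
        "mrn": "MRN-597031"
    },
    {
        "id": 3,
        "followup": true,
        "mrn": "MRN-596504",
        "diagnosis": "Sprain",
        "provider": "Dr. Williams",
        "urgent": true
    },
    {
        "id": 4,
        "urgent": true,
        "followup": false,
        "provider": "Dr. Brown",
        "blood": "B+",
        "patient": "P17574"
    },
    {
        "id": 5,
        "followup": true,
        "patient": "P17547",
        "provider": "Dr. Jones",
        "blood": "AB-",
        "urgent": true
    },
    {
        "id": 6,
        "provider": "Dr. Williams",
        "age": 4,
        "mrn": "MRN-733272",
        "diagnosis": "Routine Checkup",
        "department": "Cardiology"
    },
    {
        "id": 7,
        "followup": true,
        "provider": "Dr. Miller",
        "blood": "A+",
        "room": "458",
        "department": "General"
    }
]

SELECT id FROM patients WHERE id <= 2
[1, 2]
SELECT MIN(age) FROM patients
4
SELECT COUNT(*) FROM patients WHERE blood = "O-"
1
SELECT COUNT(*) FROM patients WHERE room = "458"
1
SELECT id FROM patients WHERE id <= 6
[1, 2, 3, 4, 5, 6]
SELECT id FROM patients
[1, 2, 3, 4, 5, 6, 7]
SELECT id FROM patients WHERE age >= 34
[1, 2]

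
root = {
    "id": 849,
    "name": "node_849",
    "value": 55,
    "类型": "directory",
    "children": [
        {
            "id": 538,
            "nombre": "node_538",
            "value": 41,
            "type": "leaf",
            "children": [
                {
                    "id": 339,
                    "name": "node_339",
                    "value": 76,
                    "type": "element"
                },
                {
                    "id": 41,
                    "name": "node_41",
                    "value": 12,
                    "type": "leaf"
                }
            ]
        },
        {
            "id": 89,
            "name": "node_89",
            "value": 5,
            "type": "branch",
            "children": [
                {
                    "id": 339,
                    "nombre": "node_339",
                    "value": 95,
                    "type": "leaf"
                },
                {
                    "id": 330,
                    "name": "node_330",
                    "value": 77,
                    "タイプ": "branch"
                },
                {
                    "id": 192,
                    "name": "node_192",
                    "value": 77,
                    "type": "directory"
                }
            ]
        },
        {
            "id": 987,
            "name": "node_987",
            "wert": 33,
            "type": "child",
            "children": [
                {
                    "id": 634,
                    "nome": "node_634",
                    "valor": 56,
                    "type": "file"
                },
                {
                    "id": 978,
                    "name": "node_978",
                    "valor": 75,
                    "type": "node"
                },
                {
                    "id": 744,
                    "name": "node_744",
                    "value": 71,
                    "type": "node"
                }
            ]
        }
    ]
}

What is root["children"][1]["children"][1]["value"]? 77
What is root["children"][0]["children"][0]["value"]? 76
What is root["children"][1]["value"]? 5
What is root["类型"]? "directory"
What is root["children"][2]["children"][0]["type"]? "file"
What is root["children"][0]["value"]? 41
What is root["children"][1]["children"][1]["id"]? 330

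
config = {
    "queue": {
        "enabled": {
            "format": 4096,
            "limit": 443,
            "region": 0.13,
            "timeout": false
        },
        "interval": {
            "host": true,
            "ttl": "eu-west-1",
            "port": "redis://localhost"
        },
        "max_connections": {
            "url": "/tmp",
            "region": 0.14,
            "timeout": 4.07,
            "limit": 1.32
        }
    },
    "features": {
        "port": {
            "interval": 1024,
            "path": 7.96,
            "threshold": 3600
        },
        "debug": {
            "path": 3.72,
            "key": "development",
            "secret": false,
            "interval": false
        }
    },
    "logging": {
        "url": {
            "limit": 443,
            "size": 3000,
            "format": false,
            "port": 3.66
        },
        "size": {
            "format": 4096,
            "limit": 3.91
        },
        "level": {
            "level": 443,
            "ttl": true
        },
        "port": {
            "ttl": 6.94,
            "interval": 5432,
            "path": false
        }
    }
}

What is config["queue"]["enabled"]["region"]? 0.13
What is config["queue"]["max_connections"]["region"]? 0.14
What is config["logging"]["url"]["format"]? False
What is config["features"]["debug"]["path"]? 3.72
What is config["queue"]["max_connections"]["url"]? "/tmp"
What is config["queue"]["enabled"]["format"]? 4096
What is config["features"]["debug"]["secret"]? False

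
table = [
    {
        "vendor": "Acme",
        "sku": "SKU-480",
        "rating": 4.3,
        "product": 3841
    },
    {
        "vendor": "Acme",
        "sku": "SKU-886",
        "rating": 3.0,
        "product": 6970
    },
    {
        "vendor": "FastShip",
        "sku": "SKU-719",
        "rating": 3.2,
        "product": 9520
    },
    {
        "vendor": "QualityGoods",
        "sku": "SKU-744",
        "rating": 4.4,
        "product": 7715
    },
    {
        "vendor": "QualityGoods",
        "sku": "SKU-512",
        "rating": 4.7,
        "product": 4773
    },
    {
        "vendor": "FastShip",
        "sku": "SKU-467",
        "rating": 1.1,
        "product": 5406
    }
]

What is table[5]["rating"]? 1.1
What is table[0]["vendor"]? "Acme"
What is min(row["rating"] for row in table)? 1.1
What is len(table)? 6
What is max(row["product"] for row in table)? 9520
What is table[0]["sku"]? "SKU-480"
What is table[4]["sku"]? "SKU-512"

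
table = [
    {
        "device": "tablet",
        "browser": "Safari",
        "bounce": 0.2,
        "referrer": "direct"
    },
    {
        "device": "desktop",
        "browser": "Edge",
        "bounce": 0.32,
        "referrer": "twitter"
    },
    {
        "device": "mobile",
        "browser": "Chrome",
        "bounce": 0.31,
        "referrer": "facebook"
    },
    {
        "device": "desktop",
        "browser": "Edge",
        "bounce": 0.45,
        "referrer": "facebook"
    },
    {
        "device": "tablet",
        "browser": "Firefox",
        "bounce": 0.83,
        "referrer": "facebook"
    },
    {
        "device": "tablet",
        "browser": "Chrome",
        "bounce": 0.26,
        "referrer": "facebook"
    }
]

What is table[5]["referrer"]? "facebook"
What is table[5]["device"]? "tablet"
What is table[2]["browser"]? "Chrome"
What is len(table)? 6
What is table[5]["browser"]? "Chrome"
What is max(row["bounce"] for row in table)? 0.83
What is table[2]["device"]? "mobile"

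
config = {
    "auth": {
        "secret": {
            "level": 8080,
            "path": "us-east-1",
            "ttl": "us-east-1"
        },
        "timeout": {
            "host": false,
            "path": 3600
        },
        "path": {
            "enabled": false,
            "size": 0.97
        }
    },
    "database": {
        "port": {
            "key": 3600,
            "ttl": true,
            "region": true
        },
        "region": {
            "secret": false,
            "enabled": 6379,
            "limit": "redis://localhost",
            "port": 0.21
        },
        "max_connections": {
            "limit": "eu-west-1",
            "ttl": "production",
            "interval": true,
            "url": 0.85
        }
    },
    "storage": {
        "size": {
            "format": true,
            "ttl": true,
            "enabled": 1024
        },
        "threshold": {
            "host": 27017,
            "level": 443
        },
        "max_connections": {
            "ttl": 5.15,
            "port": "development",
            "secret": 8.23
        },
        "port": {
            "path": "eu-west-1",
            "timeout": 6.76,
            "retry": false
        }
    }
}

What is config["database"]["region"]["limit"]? "redis://localhost"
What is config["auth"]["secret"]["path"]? "us-east-1"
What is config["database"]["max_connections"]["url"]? 0.85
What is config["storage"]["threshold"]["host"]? 27017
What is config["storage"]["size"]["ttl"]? True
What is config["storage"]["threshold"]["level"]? 443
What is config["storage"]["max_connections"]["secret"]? 8.23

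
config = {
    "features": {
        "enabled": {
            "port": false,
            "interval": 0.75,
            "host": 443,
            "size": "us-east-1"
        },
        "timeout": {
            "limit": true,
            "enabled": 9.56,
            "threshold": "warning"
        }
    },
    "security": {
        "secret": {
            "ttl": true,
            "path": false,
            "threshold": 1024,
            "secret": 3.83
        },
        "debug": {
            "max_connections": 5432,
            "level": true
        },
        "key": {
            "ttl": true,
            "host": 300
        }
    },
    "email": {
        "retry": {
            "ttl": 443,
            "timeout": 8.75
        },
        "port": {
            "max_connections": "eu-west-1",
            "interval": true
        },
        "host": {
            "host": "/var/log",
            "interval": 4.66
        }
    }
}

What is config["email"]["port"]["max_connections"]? "eu-west-1"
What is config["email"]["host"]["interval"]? 4.66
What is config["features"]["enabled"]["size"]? "us-east-1"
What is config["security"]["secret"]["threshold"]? 1024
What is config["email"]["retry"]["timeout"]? 8.75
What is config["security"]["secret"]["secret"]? 3.83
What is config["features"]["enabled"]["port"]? False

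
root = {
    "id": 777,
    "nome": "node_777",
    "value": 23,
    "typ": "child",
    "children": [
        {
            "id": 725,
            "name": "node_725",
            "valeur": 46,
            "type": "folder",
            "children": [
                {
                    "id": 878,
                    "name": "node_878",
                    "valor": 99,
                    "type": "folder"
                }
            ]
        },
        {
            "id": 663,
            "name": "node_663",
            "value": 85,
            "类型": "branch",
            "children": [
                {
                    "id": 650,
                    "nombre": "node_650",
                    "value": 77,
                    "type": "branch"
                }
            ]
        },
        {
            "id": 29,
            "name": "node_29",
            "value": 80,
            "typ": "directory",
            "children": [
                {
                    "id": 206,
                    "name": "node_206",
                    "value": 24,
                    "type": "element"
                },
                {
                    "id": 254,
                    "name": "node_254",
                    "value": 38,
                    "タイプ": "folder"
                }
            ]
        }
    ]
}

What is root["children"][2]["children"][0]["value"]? 24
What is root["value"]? 23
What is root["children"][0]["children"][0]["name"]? "node_878"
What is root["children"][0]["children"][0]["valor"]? 99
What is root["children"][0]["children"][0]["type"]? "folder"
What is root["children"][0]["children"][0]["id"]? 878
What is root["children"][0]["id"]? 725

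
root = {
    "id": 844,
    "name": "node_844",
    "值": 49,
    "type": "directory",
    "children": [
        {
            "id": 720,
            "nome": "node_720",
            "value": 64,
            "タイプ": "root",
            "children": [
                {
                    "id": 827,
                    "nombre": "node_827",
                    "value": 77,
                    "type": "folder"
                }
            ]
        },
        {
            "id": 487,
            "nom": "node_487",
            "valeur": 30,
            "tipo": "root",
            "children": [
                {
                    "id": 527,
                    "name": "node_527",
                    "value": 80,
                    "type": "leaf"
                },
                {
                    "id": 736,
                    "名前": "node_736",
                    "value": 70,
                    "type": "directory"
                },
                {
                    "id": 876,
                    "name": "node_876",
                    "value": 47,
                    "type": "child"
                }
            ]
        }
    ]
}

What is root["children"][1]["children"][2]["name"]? "node_876"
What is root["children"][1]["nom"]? "node_487"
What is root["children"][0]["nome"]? "node_720"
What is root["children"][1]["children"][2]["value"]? 47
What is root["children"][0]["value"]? 64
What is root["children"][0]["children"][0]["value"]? 77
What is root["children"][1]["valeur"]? 30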